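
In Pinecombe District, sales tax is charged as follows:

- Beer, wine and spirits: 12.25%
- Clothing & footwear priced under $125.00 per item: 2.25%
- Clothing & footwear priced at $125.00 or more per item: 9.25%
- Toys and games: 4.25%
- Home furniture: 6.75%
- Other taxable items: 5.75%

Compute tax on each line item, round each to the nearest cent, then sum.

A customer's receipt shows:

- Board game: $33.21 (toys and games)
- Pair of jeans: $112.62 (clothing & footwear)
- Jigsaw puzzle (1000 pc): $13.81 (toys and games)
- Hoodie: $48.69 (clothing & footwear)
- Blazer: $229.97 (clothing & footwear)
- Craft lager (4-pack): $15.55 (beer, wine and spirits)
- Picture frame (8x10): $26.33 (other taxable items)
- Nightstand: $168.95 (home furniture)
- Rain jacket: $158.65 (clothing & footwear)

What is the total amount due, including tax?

$864.17

Board game $33.21: toys and games → 4.25% → $1.41
Pair of jeans $112.62: clothing & footwear, under $125.00 → 2.25% → $2.53
Jigsaw puzzle (1000 pc) $13.81: toys and games → 4.25% → $0.59
Hoodie $48.69: clothing & footwear, under $125.00 → 2.25% → $1.10
Blazer $229.97: clothing & footwear, $125.00 or more → 9.25% → $21.27
Craft lager (4-pack) $15.55: beer, wine and spirits → 12.25% → $1.90
Picture frame (8x10) $26.33: other taxable items → 5.75% → $1.51
Nightstand $168.95: home furniture → 6.75% → $11.40
Rain jacket $158.65: clothing & footwear, $125.00 or more → 9.25% → $14.68
Subtotal = $807.78; tax = $56.39; total due = $864.17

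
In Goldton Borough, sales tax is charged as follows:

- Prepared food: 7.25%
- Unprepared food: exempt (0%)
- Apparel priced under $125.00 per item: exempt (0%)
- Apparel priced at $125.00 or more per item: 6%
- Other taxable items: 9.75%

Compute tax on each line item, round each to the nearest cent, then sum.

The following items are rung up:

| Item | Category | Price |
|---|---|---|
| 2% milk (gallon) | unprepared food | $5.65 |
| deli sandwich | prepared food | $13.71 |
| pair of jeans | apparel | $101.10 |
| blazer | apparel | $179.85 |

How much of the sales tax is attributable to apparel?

$10.79

Pair of jeans $101.10: apparel, under $125.00 → 0% → $0.00
Blazer $179.85: apparel, $125.00 or more → 6% → $10.79
Tax on apparel = $0.00 + $10.79 = $10.79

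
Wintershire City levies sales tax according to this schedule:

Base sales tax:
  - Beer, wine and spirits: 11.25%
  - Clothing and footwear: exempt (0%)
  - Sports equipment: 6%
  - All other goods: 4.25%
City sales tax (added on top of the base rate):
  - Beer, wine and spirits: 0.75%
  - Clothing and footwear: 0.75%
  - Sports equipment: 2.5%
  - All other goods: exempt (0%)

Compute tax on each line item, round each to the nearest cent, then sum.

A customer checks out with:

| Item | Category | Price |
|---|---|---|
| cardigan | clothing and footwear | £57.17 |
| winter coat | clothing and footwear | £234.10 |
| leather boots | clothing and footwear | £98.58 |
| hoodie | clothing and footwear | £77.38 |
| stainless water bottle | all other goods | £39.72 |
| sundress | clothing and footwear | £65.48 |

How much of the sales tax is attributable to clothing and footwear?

£4.00

Cardigan £57.17: clothing and footwear → 0% + 0.75% city = 0.75% → £0.43
Winter coat £234.10: clothing and footwear → 0% + 0.75% city = 0.75% → £1.76
Leather boots £98.58: clothing and footwear → 0% + 0.75% city = 0.75% → £0.74
Hoodie £77.38: clothing and footwear → 0% + 0.75% city = 0.75% → £0.58
Sundress £65.48: clothing and footwear → 0% + 0.75% city = 0.75% → £0.49
Tax on clothing and footwear = £0.43 + £1.76 + £0.74 + £0.58 + £0.49 = £4.00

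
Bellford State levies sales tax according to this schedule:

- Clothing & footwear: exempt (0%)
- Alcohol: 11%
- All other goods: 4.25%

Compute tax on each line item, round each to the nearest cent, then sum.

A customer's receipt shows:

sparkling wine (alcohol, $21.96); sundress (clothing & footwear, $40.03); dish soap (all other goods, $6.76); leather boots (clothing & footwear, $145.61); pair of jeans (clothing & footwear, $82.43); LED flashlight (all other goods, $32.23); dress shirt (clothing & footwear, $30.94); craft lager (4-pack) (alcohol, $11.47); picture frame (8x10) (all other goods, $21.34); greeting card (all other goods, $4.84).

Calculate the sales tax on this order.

$6.46

Sparkling wine $21.96: alcohol → 11% → $2.42
Sundress $40.03: clothing & footwear → 0% → $0.00
Dish soap $6.76: all other goods → 4.25% → $0.29
Leather boots $145.61: clothing & footwear → 0% → $0.00
Pair of jeans $82.43: clothing & footwear → 0% → $0.00
LED flashlight $32.23: all other goods → 4.25% → $1.37
Dress shirt $30.94: clothing & footwear → 0% → $0.00
Craft lager (4-pack) $11.47: alcohol → 11% → $1.26
Picture frame (8x10) $21.34: all other goods → 4.25% → $0.91
Greeting card $4.84: all other goods → 4.25% → $0.21
Total tax = $2.42 + $0.29 + $1.37 + $1.26 + $0.91 + $0.21 = $6.46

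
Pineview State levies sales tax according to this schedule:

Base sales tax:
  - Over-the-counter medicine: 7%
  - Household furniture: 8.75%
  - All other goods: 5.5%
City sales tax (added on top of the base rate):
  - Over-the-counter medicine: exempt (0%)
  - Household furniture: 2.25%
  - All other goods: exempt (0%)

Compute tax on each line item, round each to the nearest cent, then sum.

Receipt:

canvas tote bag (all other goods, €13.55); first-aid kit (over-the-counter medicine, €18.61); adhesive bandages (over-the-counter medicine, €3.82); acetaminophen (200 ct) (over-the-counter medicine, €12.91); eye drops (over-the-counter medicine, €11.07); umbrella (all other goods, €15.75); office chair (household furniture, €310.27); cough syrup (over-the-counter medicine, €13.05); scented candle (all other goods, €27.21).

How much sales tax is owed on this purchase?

Canvas tote bag €13.55: all other goods → 5.5% + 0% city = 5.5% → €0.75
First-aid kit €18.61: over-the-counter medicine → 7% + 0% city = 7% → €1.30
Adhesive bandages €3.82: over-the-counter medicine → 7% + 0% city = 7% → €0.27
Acetaminophen (200 ct) €12.91: over-the-counter medicine → 7% + 0% city = 7% → €0.90
Eye drops €11.07: over-the-counter medicine → 7% + 0% city = 7% → €0.77
Umbrella €15.75: all other goods → 5.5% + 0% city = 5.5% → €0.87
Office chair €310.27: household furniture → 8.75% + 2.25% city = 11% → €34.13
Cough syrup €13.05: over-the-counter medicine → 7% + 0% city = 7% → €0.91
Scented candle €27.21: all other goods → 5.5% + 0% city = 5.5% → €1.50
Total tax = €0.75 + €1.30 + €0.27 + €0.90 + €0.77 + €0.87 + €34.13 + €0.91 + €1.50 = €41.40

€41.40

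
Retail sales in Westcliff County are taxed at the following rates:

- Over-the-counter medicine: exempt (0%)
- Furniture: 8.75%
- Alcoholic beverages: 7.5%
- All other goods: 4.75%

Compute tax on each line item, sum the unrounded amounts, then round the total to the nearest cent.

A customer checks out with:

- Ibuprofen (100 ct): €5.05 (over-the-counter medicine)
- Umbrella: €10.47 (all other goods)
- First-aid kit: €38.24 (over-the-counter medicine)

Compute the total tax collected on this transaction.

Ibuprofen (100 ct) €5.05: over-the-counter medicine → 0% → €0.00
Umbrella €10.47: all other goods → 4.75% → €0.497325
First-aid kit €38.24: over-the-counter medicine → 0% → €0.00
Unrounded tax sum = €0.497325 → €0.50

€0.50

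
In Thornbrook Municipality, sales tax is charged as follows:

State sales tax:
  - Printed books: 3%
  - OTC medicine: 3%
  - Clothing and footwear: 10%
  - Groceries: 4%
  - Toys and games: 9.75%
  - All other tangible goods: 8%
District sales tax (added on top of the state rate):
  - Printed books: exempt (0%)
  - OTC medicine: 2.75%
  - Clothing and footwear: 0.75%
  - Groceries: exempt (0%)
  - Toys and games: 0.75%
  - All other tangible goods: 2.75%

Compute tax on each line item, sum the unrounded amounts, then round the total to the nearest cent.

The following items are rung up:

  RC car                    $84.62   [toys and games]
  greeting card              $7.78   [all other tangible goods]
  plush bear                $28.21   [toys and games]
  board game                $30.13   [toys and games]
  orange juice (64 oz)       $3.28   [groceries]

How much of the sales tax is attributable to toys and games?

$15.01

RC car $84.62: toys and games → 9.75% + 0.75% district = 10.5% → $8.8851
Plush bear $28.21: toys and games → 9.75% + 0.75% district = 10.5% → $2.96205
Board game $30.13: toys and games → 9.75% + 0.75% district = 10.5% → $3.16365
Tax on toys and games: unrounded sum = $15.0108 → $15.01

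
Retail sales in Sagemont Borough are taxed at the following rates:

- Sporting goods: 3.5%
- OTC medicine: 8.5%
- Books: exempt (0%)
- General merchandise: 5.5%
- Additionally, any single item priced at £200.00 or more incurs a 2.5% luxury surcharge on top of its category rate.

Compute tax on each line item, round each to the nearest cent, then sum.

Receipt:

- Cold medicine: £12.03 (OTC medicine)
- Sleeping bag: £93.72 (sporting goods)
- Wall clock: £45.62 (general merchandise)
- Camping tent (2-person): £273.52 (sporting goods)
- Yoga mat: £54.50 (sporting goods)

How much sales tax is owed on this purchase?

£25.13

Cold medicine £12.03: OTC medicine → 8.5% → £1.02
Sleeping bag £93.72: sporting goods → 3.5% → £3.28
Wall clock £45.62: general merchandise → 5.5% → £2.51
Camping tent (2-person) £273.52: sporting goods → 3.5% + 2.5% surcharge = 6% → £16.41
Yoga mat £54.50: sporting goods → 3.5% → £1.91
Total tax = £1.02 + £3.28 + £2.51 + £16.41 + £1.91 = £25.13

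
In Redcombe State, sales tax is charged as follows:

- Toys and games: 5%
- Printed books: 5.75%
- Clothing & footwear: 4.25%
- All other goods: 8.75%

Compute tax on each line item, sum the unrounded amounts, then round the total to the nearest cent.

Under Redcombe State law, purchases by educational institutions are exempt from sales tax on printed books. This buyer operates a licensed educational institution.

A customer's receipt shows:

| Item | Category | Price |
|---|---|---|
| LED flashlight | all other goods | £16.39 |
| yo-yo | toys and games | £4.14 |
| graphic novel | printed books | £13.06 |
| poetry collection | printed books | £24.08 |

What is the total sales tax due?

LED flashlight £16.39: all other goods → 8.75% → £1.434125
Yo-yo £4.14: toys and games → 5% → £0.207
Graphic novel £13.06: printed books, buyer-exempt → 0% → £0.00
Poetry collection £24.08: printed books, buyer-exempt → 0% → £0.00
Unrounded tax sum = £1.641125 → £1.64

£1.64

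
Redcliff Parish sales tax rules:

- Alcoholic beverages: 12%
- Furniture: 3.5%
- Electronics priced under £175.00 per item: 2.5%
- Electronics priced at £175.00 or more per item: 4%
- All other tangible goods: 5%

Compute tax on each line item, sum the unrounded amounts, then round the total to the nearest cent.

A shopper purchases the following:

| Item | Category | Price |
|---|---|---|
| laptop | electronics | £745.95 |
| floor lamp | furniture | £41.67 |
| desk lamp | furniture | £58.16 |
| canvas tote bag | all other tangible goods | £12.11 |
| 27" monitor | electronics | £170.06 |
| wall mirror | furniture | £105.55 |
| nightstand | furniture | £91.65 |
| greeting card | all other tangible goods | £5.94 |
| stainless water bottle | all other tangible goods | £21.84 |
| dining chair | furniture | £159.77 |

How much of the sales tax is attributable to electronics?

£34.09

Laptop £745.95: electronics, £175.00 or more → 4% → £29.838
27" monitor £170.06: electronics, under £175.00 → 2.5% → £4.2515
Tax on electronics: unrounded sum = £34.0895 → £34.09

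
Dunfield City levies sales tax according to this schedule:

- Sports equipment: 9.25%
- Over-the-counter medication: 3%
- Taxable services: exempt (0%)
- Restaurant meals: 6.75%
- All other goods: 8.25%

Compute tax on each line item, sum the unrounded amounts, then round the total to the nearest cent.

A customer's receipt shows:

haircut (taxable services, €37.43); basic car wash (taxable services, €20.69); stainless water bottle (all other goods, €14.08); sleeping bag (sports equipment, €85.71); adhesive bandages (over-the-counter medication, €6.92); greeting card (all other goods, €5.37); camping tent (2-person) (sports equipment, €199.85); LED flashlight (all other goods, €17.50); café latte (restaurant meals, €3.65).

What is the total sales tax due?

Haircut €37.43: taxable services → 0% → €0.00
Basic car wash €20.69: taxable services → 0% → €0.00
Stainless water bottle €14.08: all other goods → 8.25% → €1.1616
Sleeping bag €85.71: sports equipment → 9.25% → €7.928175
Adhesive bandages €6.92: over-the-counter medication → 3% → €0.2076
Greeting card €5.37: all other goods → 8.25% → €0.443025
Camping tent (2-person) €199.85: sports equipment → 9.25% → €18.486125
LED flashlight €17.50: all other goods → 8.25% → €1.44375
Café latte €3.65: restaurant meals → 6.75% → €0.246375
Unrounded tax sum = €29.91665 → €29.92

€29.92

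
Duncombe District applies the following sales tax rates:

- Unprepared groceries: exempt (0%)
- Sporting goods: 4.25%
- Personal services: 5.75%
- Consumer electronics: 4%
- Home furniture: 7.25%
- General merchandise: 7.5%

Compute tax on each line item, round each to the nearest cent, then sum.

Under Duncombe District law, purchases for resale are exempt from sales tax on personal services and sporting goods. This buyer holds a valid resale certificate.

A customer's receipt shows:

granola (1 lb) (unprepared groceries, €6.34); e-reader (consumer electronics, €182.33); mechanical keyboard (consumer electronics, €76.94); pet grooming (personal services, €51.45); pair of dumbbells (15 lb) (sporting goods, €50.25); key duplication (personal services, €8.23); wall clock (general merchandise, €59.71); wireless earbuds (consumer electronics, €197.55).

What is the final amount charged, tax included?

€655.55

Granola (1 lb) €6.34: unprepared groceries → 0% → €0.00
E-reader €182.33: consumer electronics → 4% → €7.29
Mechanical keyboard €76.94: consumer electronics → 4% → €3.08
Pet grooming €51.45: personal services, buyer-exempt → 0% → €0.00
Pair of dumbbells (15 lb) €50.25: sporting goods, buyer-exempt → 0% → €0.00
Key duplication €8.23: personal services, buyer-exempt → 0% → €0.00
Wall clock €59.71: general merchandise → 7.5% → €4.48
Wireless earbuds €197.55: consumer electronics → 4% → €7.90
Subtotal = €632.80; tax = €22.75; total due = €655.55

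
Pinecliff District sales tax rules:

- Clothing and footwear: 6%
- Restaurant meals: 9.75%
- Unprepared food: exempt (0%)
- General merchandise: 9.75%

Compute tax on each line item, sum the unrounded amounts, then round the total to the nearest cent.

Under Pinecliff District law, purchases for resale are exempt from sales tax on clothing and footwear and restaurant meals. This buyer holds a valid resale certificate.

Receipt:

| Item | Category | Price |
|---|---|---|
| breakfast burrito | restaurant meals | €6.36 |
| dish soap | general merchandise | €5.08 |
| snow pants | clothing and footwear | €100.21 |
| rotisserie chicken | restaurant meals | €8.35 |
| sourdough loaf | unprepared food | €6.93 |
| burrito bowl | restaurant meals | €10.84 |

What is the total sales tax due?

Breakfast burrito €6.36: restaurant meals, buyer-exempt → 0% → €0.00
Dish soap €5.08: general merchandise → 9.75% → €0.4953
Snow pants €100.21: clothing and footwear, buyer-exempt → 0% → €0.00
Rotisserie chicken €8.35: restaurant meals, buyer-exempt → 0% → €0.00
Sourdough loaf €6.93: unprepared food → 0% → €0.00
Burrito bowl €10.84: restaurant meals, buyer-exempt → 0% → €0.00
Unrounded tax sum = €0.4953 → €0.50

€0.50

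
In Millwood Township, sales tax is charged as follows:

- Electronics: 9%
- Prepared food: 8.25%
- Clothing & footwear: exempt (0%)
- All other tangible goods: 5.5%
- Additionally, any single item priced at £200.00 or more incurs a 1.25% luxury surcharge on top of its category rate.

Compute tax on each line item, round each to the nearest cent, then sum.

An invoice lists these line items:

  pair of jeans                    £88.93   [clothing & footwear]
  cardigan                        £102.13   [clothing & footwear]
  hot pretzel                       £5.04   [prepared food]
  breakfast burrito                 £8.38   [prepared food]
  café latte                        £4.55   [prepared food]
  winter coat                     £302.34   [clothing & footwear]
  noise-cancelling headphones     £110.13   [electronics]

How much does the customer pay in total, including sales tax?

£636.68

Pair of jeans £88.93: clothing & footwear → 0% → £0.00
Cardigan £102.13: clothing & footwear → 0% → £0.00
Hot pretzel £5.04: prepared food → 8.25% → £0.42
Breakfast burrito £8.38: prepared food → 8.25% → £0.69
Café latte £4.55: prepared food → 8.25% → £0.38
Winter coat £302.34: clothing & footwear → 0% + 1.25% surcharge = 1.25% → £3.78
Noise-cancelling headphones £110.13: electronics → 9% → £9.91
Subtotal = £621.50; tax = £15.18; total due = £636.68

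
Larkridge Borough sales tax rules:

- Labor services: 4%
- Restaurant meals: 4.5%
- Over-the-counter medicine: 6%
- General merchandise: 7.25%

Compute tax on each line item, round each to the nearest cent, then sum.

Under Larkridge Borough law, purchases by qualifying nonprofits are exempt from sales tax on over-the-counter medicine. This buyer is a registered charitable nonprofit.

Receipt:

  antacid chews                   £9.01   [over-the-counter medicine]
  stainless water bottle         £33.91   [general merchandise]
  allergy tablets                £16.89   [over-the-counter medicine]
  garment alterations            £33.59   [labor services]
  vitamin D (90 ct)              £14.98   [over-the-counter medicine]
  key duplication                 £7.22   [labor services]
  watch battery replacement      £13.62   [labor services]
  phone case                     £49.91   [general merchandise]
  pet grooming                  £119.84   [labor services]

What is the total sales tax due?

£13.04

Antacid chews £9.01: over-the-counter medicine, buyer-exempt → 0% → £0.00
Stainless water bottle £33.91: general merchandise → 7.25% → £2.46
Allergy tablets £16.89: over-the-counter medicine, buyer-exempt → 0% → £0.00
Garment alterations £33.59: labor services → 4% → £1.34
Vitamin D (90 ct) £14.98: over-the-counter medicine, buyer-exempt → 0% → £0.00
Key duplication £7.22: labor services → 4% → £0.29
Watch battery replacement £13.62: labor services → 4% → £0.54
Phone case £49.91: general merchandise → 7.25% → £3.62
Pet grooming £119.84: labor services → 4% → £4.79
Total tax = £2.46 + £1.34 + £0.29 + £0.54 + £3.62 + £4.79 = £13.04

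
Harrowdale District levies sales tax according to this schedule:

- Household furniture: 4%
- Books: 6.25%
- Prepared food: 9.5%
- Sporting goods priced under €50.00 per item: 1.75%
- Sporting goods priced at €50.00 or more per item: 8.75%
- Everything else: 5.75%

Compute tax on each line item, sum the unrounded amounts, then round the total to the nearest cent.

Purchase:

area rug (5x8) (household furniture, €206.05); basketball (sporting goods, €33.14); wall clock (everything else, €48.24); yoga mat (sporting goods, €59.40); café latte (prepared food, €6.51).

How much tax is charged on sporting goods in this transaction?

Basketball €33.14: sporting goods, under €50.00 → 1.75% → €0.57995
Yoga mat €59.40: sporting goods, €50.00 or more → 8.75% → €5.1975
Tax on sporting goods: unrounded sum = €5.77745 → €5.78

€5.78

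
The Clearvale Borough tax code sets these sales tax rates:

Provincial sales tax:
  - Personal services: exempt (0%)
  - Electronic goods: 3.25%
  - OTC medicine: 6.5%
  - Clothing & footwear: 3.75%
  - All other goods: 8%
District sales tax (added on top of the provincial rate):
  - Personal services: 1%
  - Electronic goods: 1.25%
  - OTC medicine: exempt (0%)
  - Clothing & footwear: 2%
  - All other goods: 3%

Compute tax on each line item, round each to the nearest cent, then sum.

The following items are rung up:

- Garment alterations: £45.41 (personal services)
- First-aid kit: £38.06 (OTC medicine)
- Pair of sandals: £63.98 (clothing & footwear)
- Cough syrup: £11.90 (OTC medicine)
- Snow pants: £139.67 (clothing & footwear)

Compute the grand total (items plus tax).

£314.42

Garment alterations £45.41: personal services → 0% + 1% district = 1% → £0.45
First-aid kit £38.06: OTC medicine → 6.5% + 0% district = 6.5% → £2.47
Pair of sandals £63.98: clothing & footwear → 3.75% + 2% district = 5.75% → £3.68
Cough syrup £11.90: OTC medicine → 6.5% + 0% district = 6.5% → £0.77
Snow pants £139.67: clothing & footwear → 3.75% + 2% district = 5.75% → £8.03
Subtotal = £299.02; tax = £15.40; total due = £314.42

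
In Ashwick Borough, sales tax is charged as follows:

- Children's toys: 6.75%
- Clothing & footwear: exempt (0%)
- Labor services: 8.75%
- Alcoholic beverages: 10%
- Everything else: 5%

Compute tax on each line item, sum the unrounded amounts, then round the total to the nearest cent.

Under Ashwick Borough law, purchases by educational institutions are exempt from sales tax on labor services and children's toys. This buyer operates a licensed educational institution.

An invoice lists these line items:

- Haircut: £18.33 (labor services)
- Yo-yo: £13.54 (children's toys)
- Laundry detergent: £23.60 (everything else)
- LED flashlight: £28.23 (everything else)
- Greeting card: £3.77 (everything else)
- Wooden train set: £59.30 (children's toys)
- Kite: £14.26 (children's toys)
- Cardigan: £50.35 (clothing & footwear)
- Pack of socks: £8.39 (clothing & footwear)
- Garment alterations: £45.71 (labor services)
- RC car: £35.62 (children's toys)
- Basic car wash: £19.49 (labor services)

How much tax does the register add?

£2.78

Haircut £18.33: labor services, buyer-exempt → 0% → £0.00
Yo-yo £13.54: children's toys, buyer-exempt → 0% → £0.00
Laundry detergent £23.60: everything else → 5% → £1.18
LED flashlight £28.23: everything else → 5% → £1.4115
Greeting card £3.77: everything else → 5% → £0.1885
Wooden train set £59.30: children's toys, buyer-exempt → 0% → £0.00
Kite £14.26: children's toys, buyer-exempt → 0% → £0.00
Cardigan £50.35: clothing & footwear → 0% → £0.00
Pack of socks £8.39: clothing & footwear → 0% → £0.00
Garment alterations £45.71: labor services, buyer-exempt → 0% → £0.00
RC car £35.62: children's toys, buyer-exempt → 0% → £0.00
Basic car wash £19.49: labor services, buyer-exempt → 0% → £0.00
Unrounded tax sum = £2.78 → £2.78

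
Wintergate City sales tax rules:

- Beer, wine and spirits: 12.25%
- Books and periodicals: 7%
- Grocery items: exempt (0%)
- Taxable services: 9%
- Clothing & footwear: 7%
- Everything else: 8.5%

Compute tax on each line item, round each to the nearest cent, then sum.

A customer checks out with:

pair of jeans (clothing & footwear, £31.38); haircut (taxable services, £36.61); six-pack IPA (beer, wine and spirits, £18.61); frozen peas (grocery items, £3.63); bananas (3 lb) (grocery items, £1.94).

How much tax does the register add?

£7.77

Pair of jeans £31.38: clothing & footwear → 7% → £2.20
Haircut £36.61: taxable services → 9% → £3.29
Six-pack IPA £18.61: beer, wine and spirits → 12.25% → £2.28
Frozen peas £3.63: grocery items → 0% → £0.00
Bananas (3 lb) £1.94: grocery items → 0% → £0.00
Total tax = £2.20 + £3.29 + £2.28 = £7.77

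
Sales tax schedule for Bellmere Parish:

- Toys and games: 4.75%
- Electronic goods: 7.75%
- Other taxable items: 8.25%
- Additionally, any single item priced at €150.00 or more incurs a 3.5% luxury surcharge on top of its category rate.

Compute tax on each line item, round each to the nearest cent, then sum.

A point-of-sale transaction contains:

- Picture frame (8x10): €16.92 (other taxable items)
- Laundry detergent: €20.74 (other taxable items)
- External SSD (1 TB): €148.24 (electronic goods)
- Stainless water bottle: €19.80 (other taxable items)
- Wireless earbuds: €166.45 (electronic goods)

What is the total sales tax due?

€34.96

Picture frame (8x10) €16.92: other taxable items → 8.25% → €1.40
Laundry detergent €20.74: other taxable items → 8.25% → €1.71
External SSD (1 TB) €148.24: electronic goods → 7.75% → €11.49
Stainless water bottle €19.80: other taxable items → 8.25% → €1.63
Wireless earbuds €166.45: electronic goods → 7.75% + 3.5% surcharge = 11.25% → €18.73
Total tax = €1.40 + €1.71 + €11.49 + €1.63 + €18.73 = €34.96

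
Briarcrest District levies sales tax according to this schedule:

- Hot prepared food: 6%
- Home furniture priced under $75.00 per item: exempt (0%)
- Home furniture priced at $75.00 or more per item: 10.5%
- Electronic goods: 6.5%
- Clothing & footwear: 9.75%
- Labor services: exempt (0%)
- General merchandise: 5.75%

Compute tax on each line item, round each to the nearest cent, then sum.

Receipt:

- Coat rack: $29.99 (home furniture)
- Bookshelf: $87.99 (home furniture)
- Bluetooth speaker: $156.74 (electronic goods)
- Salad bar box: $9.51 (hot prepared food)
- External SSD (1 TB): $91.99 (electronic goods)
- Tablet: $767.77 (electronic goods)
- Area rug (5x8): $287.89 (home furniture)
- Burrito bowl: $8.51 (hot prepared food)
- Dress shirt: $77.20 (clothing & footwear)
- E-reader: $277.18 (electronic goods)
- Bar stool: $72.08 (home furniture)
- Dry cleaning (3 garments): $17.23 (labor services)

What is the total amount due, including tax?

$2016.26

Coat rack $29.99: home furniture, under $75.00 → 0% → $0.00
Bookshelf $87.99: home furniture, $75.00 or more → 10.5% → $9.24
Bluetooth speaker $156.74: electronic goods → 6.5% → $10.19
Salad bar box $9.51: hot prepared food → 6% → $0.57
External SSD (1 TB) $91.99: electronic goods → 6.5% → $5.98
Tablet $767.77: electronic goods → 6.5% → $49.91
Area rug (5x8) $287.89: home furniture, $75.00 or more → 10.5% → $30.23
Burrito bowl $8.51: hot prepared food → 6% → $0.51
Dress shirt $77.20: clothing & footwear → 9.75% → $7.53
E-reader $277.18: electronic goods → 6.5% → $18.02
Bar stool $72.08: home furniture, under $75.00 → 0% → $0.00
Dry cleaning (3 garments) $17.23: labor services → 0% → $0.00
Subtotal = $1884.08; tax = $132.18; total due = $2016.26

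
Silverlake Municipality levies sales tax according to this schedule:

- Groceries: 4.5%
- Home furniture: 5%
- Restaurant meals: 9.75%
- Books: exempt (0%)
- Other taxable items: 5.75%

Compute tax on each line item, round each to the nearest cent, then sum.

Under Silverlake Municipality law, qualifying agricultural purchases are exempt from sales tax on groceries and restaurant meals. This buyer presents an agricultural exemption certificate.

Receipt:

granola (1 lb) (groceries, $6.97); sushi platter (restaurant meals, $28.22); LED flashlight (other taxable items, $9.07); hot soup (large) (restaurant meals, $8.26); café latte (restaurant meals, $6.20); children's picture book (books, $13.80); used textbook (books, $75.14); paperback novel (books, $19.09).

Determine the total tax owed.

Granola (1 lb) $6.97: groceries, buyer-exempt → 0% → $0.00
Sushi platter $28.22: restaurant meals, buyer-exempt → 0% → $0.00
LED flashlight $9.07: other taxable items → 5.75% → $0.52
Hot soup (large) $8.26: restaurant meals, buyer-exempt → 0% → $0.00
Café latte $6.20: restaurant meals, buyer-exempt → 0% → $0.00
Children's picture book $13.80: books → 0% → $0.00
Used textbook $75.14: books → 0% → $0.00
Paperback novel $19.09: books → 0% → $0.00
Total tax = $0.52

$0.52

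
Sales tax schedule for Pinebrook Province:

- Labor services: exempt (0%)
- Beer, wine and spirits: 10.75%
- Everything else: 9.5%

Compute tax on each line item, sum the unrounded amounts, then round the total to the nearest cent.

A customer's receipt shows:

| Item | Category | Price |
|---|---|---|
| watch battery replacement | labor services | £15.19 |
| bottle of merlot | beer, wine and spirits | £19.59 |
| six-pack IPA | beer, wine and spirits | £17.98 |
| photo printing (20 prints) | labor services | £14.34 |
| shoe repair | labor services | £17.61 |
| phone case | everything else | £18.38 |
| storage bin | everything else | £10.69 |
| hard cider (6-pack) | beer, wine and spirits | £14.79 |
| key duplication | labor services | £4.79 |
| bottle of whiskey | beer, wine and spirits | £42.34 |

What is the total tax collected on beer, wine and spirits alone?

Bottle of merlot £19.59: beer, wine and spirits → 10.75% → £2.105925
Six-pack IPA £17.98: beer, wine and spirits → 10.75% → £1.93285
Hard cider (6-pack) £14.79: beer, wine and spirits → 10.75% → £1.589925
Bottle of whiskey £42.34: beer, wine and spirits → 10.75% → £4.55155
Tax on beer, wine and spirits: unrounded sum = £10.18025 → £10.18

£10.18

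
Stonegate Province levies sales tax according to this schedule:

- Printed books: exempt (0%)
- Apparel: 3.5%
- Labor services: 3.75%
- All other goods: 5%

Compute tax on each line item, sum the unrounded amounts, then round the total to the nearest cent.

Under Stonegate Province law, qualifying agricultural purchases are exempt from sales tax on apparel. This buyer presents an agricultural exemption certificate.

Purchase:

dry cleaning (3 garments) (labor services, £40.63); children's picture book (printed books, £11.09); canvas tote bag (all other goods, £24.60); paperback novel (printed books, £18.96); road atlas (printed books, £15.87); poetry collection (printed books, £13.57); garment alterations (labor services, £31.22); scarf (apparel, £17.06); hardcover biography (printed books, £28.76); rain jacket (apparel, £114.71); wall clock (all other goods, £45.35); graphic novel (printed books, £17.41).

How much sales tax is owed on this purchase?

£6.19

Dry cleaning (3 garments) £40.63: labor services → 3.75% → £1.523625
Children's picture book £11.09: printed books → 0% → £0.00
Canvas tote bag £24.60: all other goods → 5% → £1.23
Paperback novel £18.96: printed books → 0% → £0.00
Road atlas £15.87: printed books → 0% → £0.00
Poetry collection £13.57: printed books → 0% → £0.00
Garment alterations £31.22: labor services → 3.75% → £1.17075
Scarf £17.06: apparel, buyer-exempt → 0% → £0.00
Hardcover biography £28.76: printed books → 0% → £0.00
Rain jacket £114.71: apparel, buyer-exempt → 0% → £0.00
Wall clock £45.35: all other goods → 5% → £2.2675
Graphic novel £17.41: printed books → 0% → £0.00
Unrounded tax sum = £6.191875 → £6.19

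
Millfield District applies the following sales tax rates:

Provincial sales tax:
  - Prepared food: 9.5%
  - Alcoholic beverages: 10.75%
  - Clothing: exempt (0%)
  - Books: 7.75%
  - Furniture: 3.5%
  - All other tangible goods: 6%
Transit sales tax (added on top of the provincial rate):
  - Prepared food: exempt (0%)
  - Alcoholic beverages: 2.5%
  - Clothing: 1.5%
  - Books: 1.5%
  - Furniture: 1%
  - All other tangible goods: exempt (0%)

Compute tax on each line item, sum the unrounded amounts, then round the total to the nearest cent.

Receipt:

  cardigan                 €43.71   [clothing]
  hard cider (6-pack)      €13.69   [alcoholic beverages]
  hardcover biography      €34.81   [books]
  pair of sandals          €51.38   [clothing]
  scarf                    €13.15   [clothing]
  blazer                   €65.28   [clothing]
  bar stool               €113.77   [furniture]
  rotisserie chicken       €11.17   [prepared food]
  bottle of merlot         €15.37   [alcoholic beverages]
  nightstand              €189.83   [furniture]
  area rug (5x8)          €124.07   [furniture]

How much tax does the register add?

€29.98

Cardigan €43.71: clothing → 0% + 1.5% transit = 1.5% → €0.65565
Hard cider (6-pack) €13.69: alcoholic beverages → 10.75% + 2.5% transit = 13.25% → €1.813925
Hardcover biography €34.81: books → 7.75% + 1.5% transit = 9.25% → €3.219925
Pair of sandals €51.38: clothing → 0% + 1.5% transit = 1.5% → €0.7707
Scarf €13.15: clothing → 0% + 1.5% transit = 1.5% → €0.19725
Blazer €65.28: clothing → 0% + 1.5% transit = 1.5% → €0.9792
Bar stool €113.77: furniture → 3.5% + 1% transit = 4.5% → €5.11965
Rotisserie chicken €11.17: prepared food → 9.5% + 0% transit = 9.5% → €1.06115
Bottle of merlot €15.37: alcoholic beverages → 10.75% + 2.5% transit = 13.25% → €2.036525
Nightstand €189.83: furniture → 3.5% + 1% transit = 4.5% → €8.54235
Area rug (5x8) €124.07: furniture → 3.5% + 1% transit = 4.5% → €5.58315
Unrounded tax sum = €29.979475 → €29.98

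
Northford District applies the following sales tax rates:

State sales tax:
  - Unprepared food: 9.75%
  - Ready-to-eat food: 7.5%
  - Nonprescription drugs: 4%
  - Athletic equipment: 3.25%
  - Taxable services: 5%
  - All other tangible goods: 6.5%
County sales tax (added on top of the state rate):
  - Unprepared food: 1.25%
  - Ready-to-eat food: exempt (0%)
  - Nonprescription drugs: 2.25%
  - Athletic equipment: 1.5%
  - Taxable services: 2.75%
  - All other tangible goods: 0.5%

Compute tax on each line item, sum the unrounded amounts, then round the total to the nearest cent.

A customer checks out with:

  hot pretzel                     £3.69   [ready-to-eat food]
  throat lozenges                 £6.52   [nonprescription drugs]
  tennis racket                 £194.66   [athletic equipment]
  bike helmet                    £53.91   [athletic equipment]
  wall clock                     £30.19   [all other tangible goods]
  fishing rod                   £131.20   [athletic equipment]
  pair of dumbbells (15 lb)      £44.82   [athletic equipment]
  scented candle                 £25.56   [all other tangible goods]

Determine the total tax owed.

Hot pretzel £3.69: ready-to-eat food → 7.5% + 0% county = 7.5% → £0.27675
Throat lozenges £6.52: nonprescription drugs → 4% + 2.25% county = 6.25% → £0.4075
Tennis racket £194.66: athletic equipment → 3.25% + 1.5% county = 4.75% → £9.24635
Bike helmet £53.91: athletic equipment → 3.25% + 1.5% county = 4.75% → £2.560725
Wall clock £30.19: all other tangible goods → 6.5% + 0.5% county = 7% → £2.1133
Fishing rod £131.20: athletic equipment → 3.25% + 1.5% county = 4.75% → £6.232
Pair of dumbbells (15 lb) £44.82: athletic equipment → 3.25% + 1.5% county = 4.75% → £2.12895
Scented candle £25.56: all other tangible goods → 6.5% + 0.5% county = 7% → £1.7892
Unrounded tax sum = £24.754775 → £24.75

£24.75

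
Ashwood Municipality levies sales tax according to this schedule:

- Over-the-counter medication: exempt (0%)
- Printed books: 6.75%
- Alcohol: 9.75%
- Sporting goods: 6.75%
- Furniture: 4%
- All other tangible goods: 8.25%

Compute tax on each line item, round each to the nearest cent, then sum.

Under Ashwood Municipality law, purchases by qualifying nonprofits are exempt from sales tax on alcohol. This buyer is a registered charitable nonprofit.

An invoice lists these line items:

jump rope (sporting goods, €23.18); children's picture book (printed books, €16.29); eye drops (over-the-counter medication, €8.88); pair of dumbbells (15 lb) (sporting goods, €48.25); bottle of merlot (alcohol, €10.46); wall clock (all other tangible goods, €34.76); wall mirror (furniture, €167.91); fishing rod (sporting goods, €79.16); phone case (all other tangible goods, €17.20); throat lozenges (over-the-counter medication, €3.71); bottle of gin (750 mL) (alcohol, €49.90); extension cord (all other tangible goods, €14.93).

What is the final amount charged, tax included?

€498.13

Jump rope €23.18: sporting goods → 6.75% → €1.56
Children's picture book €16.29: printed books → 6.75% → €1.10
Eye drops €8.88: over-the-counter medication → 0% → €0.00
Pair of dumbbells (15 lb) €48.25: sporting goods → 6.75% → €3.26
Bottle of merlot €10.46: alcohol, buyer-exempt → 0% → €0.00
Wall clock €34.76: all other tangible goods → 8.25% → €2.87
Wall mirror €167.91: furniture → 4% → €6.72
Fishing rod €79.16: sporting goods → 6.75% → €5.34
Phone case €17.20: all other tangible goods → 8.25% → €1.42
Throat lozenges €3.71: over-the-counter medication → 0% → €0.00
Bottle of gin (750 mL) €49.90: alcohol, buyer-exempt → 0% → €0.00
Extension cord €14.93: all other tangible goods → 8.25% → €1.23
Subtotal = €474.63; tax = €23.50; total due = €498.13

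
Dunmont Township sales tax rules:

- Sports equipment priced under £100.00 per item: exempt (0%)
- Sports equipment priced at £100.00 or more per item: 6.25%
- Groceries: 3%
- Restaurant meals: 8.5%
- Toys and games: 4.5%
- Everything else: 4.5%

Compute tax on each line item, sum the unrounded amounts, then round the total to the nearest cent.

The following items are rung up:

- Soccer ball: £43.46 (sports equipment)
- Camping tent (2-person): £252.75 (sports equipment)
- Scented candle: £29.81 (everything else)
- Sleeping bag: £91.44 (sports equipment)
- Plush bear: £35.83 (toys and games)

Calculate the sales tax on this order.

£18.75

Soccer ball £43.46: sports equipment, under £100.00 → 0% → £0.00
Camping tent (2-person) £252.75: sports equipment, £100.00 or more → 6.25% → £15.796875
Scented candle £29.81: everything else → 4.5% → £1.34145
Sleeping bag £91.44: sports equipment, under £100.00 → 0% → £0.00
Plush bear £35.83: toys and games → 4.5% → £1.61235
Unrounded tax sum = £18.750675 → £18.75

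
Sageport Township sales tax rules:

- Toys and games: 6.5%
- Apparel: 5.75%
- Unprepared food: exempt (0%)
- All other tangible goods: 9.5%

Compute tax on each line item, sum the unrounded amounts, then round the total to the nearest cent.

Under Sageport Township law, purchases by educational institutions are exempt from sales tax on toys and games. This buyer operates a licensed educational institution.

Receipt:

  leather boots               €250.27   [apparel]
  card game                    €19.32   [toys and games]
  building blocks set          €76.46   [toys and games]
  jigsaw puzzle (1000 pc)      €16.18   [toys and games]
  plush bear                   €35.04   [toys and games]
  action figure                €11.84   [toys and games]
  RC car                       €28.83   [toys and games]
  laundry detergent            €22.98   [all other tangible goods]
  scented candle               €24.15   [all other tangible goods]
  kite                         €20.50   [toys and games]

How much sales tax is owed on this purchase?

Leather boots €250.27: apparel → 5.75% → €14.390525
Card game €19.32: toys and games, buyer-exempt → 0% → €0.00
Building blocks set €76.46: toys and games, buyer-exempt → 0% → €0.00
Jigsaw puzzle (1000 pc) €16.18: toys and games, buyer-exempt → 0% → €0.00
Plush bear €35.04: toys and games, buyer-exempt → 0% → €0.00
Action figure €11.84: toys and games, buyer-exempt → 0% → €0.00
RC car €28.83: toys and games, buyer-exempt → 0% → €0.00
Laundry detergent €22.98: all other tangible goods → 9.5% → €2.1831
Scented candle €24.15: all other tangible goods → 9.5% → €2.29425
Kite €20.50: toys and games, buyer-exempt → 0% → €0.00
Unrounded tax sum = €18.867875 → €18.87

€18.87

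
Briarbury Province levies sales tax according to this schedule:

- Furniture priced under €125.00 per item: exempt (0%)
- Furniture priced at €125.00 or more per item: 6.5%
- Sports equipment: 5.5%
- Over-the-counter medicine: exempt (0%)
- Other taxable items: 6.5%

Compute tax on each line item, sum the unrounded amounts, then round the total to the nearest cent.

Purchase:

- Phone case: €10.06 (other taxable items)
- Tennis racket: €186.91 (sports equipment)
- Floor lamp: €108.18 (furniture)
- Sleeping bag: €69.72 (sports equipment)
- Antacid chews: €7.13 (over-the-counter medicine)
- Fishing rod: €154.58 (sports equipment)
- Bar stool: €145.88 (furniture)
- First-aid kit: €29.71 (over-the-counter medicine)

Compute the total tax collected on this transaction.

€32.75

Phone case €10.06: other taxable items → 6.5% → €0.6539
Tennis racket €186.91: sports equipment → 5.5% → €10.28005
Floor lamp €108.18: furniture, under €125.00 → 0% → €0.00
Sleeping bag €69.72: sports equipment → 5.5% → €3.8346
Antacid chews €7.13: over-the-counter medicine → 0% → €0.00
Fishing rod €154.58: sports equipment → 5.5% → €8.5019
Bar stool €145.88: furniture, €125.00 or more → 6.5% → €9.4822
First-aid kit €29.71: over-the-counter medicine → 0% → €0.00
Unrounded tax sum = €32.75265 → €32.75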